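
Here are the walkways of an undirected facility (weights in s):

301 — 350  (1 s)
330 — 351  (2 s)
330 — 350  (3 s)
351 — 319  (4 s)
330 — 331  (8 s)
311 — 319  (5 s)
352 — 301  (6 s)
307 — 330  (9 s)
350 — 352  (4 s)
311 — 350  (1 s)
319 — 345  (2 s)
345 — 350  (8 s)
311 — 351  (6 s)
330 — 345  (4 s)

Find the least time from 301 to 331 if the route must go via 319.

21 s

Best 301 to 319: 301 → 350 → 311 → 319 costing 7
Shortest 319→331: 319 → 345 → 330 → 331 = 14
Total via 319: 7 + 14 = 21 s.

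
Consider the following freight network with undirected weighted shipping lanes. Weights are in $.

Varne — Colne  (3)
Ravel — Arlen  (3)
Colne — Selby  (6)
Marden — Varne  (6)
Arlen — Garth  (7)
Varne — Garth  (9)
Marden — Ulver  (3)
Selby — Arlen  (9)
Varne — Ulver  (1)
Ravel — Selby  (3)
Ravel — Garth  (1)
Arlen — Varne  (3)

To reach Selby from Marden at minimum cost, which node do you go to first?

Ulver

Compare a few routes:
Marden–Varne–Arlen–Ravel–Selby: 6+3+3+3 = 15
Marden–Varne–Colne–Selby: 6+3+6 = 15
Marden–Ulver–Varne–Colne–Selby: 3+1+3+6 = 13
Cheapest is Marden–Ulver–Varne–Colne–Selby at $13.
So from Marden the first move is to Ulver.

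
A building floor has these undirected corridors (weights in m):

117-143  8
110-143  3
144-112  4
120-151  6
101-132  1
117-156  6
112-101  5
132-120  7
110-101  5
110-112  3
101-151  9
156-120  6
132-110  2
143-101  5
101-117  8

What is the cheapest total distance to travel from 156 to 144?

22 m

Candidate routes:
156–120–132–101–112–144: 6+7+1+5+4 = 23
156–120–132–110–112–144: 6+7+2+3+4 = 22
Cheapest is 156–120–132–110–112–144 at 22 m.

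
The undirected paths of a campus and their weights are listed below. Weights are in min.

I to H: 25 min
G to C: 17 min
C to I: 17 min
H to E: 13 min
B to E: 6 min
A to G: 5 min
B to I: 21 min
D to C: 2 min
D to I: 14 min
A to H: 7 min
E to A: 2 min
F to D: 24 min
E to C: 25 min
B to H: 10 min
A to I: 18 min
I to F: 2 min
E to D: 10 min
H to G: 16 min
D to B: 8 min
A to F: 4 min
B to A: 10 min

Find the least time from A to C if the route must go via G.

Best A to G: A–G costing 5
Best G to C: G–C costing 17
Total via G: 5 + 17 = 22 min.

22 min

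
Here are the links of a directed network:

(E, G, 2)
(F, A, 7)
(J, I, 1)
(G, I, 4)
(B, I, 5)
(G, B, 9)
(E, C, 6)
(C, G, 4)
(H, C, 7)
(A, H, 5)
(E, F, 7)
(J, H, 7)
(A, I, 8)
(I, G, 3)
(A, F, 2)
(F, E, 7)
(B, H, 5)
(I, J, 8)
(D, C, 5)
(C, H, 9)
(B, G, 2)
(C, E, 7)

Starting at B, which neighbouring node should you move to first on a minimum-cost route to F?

H

Compare a few routes:
B–I–J–H–C–E–F: 5+8+7+7+7+7 = 41
B–H–C–E–F: 5+7+7+7 = 26
B–G–I–J–H–C–E–F: 2+4+8+7+7+7+7 = 42
The minimum is 26 via B–H–C–E–F.
So from B the first move is to H.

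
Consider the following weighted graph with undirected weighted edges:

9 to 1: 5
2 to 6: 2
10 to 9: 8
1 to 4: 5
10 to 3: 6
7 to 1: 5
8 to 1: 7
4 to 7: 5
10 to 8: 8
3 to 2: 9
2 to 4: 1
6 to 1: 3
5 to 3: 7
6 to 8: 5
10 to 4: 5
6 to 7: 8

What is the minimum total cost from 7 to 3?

15

Compare a few routes:
7–4–10–3: 5+5+6 = 16
7–4–2–3: 5+1+9 = 15
Cheapest is 7–4–2–3 at 15.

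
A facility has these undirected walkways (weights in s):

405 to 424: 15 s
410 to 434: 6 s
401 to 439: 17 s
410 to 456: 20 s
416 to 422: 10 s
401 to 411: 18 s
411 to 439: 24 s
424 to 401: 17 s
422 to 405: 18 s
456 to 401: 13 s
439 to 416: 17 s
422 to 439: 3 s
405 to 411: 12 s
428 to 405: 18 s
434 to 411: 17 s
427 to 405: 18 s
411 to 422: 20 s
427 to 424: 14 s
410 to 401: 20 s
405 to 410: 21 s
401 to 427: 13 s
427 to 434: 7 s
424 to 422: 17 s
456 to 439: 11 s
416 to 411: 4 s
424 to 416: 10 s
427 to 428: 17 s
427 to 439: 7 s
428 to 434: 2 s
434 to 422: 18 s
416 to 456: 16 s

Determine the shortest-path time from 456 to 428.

Shortest distances from 456:
456: 0
439: 11  (via 456)
401: 13  (via 456)
422: 14  (via 439)
416: 16  (via 456)
427: 18  (via 439)
411: 20  (via 416)
410: 20  (via 456)
434: 25  (via 427)
424: 26  (via 416)
428: 27  (via 434)
Shortest route: 456–439–427–434–428 = 27 s.

27 s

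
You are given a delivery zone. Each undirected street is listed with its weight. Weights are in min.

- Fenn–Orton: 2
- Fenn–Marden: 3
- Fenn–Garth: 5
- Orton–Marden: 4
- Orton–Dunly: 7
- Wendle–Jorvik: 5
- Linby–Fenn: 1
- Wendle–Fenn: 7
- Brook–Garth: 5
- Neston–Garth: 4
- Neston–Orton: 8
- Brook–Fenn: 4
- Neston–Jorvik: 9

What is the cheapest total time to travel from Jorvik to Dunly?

Running Dijkstra from Jorvik:
Jorvik: 0
Wendle: 5  (via Jorvik)
Neston: 9  (via Jorvik)
Fenn: 12  (via Wendle)
Garth: 13  (via Neston)
Linby: 13  (via Fenn)
Orton: 14  (via Fenn)
Marden: 15  (via Fenn)
Brook: 16  (via Fenn)
Dunly: 21  (via Orton)
Shortest route: Jorvik → Wendle → Fenn → Orton → Dunly = 21 min.

21 min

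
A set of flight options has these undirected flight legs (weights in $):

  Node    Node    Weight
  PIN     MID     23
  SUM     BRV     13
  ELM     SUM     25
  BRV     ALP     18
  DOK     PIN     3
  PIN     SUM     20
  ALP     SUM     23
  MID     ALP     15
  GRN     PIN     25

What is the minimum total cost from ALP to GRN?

Compare a few routes:
ALP → SUM → PIN → GRN: 23+20+25 = 68
ALP → MID → PIN → GRN: 15+23+25 = 63
Cheapest is ALP → MID → PIN → GRN at $63.

$63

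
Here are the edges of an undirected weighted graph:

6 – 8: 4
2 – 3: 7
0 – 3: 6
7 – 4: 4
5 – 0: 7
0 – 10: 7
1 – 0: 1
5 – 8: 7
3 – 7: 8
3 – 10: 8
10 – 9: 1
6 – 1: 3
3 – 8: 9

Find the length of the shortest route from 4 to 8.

Compare a few routes:
4 → 7 → 3 → 0 → 5 → 8: 4+8+6+7+7 = 32
4 → 7 → 3 → 8: 4+8+9 = 21
4 → 7 → 3 → 0 → 1 → 6 → 8: 4+8+6+1+3+4 = 26
4 → 7 → 3 → 10 → 0 → 1 → 6 → 8: 4+8+8+7+1+3+4 = 35
The minimum is 21 via 4 → 7 → 3 → 8.

21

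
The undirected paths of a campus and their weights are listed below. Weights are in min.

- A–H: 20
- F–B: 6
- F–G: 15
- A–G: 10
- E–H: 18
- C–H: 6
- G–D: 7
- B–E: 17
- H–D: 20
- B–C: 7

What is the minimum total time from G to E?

Candidate routes:
G–F–B–C–H–E: 15+6+7+6+18 = 52
G–F–B–E: 15+6+17 = 38
G–D–H–E: 7+20+18 = 45
G–A–H–E: 10+20+18 = 48
The minimum is 38 min via G–F–B–E.

38 min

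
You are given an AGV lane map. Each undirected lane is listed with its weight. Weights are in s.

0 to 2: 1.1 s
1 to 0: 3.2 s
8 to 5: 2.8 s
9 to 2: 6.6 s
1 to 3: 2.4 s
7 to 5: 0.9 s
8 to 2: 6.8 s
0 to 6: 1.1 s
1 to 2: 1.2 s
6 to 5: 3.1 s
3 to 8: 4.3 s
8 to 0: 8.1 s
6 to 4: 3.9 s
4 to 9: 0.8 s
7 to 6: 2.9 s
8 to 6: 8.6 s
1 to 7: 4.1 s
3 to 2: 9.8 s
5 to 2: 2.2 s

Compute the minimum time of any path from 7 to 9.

Shortest distances from 7:
7: 0
5: 0.9  (via 7)
6: 2.9  (via 7)
2: 3.1  (via 5)
8: 3.7  (via 5)
0: 4  (via 6)
1: 4.1  (via 7)
3: 6.5  (via 1)
4: 6.8  (via 6)
9: 7.6  (via 4)
Shortest route: 7–6–4–9 = 7.6 s.

7.6 s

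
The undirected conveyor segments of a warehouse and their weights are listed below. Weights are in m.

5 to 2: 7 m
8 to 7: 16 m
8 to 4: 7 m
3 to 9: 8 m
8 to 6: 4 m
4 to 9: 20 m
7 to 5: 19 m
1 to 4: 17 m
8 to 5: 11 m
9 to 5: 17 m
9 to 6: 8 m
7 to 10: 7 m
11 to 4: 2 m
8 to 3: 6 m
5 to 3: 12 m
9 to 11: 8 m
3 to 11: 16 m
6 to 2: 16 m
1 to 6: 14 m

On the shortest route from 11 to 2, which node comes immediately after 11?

4

Enumerating some paths:
11–9–5–2: 8+17+7 = 32
11–4–8–6–2: 2+7+4+16 = 29
11–9–6–2: 8+8+16 = 32
11–4–8–5–2: 2+7+11+7 = 27
The minimum is 27 m via 11–4–8–5–2.
So from 11 the first move is to 4.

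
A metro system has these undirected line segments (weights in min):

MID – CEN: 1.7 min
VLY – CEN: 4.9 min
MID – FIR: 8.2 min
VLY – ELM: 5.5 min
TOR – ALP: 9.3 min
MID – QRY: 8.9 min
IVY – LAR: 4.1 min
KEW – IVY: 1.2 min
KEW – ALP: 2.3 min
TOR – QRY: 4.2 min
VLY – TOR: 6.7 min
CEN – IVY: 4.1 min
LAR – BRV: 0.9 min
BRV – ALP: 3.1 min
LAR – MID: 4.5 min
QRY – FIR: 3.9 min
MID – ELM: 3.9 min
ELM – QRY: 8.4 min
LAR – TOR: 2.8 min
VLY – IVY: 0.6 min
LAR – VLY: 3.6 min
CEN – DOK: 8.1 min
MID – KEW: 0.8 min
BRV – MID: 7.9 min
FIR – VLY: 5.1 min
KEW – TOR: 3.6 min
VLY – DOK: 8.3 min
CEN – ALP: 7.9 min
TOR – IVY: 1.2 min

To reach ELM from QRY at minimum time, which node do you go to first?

ELM

Candidate routes:
QRY - TOR - IVY - KEW - MID - ELM: 4.2+1.2+1.2+0.8+3.9 = 11.3
QRY - TOR - IVY - VLY - ELM: 4.2+1.2+0.6+5.5 = 11.5
QRY - ELM: 8.4 = 8.4
QRY - TOR - KEW - MID - ELM: 4.2+3.6+0.8+3.9 = 12.5
Cheapest is QRY - ELM at 8.4 min.
So from QRY the first move is to ELM.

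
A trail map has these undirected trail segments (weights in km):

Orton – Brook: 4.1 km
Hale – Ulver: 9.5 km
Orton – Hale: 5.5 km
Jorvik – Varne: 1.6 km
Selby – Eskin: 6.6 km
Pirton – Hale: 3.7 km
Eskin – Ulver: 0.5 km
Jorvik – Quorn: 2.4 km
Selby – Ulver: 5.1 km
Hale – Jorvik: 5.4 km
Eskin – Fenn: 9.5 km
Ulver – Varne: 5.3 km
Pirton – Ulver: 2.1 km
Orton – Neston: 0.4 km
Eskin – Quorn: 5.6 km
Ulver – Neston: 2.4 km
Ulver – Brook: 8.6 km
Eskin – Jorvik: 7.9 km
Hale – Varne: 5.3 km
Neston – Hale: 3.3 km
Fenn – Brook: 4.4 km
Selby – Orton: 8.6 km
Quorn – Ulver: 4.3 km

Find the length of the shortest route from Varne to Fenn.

Enumerating some paths:
Varne - Ulver - Neston - Orton - Brook - Fenn: 5.3+2.4+0.4+4.1+4.4 = 16.6
Varne - Ulver - Eskin - Fenn: 5.3+0.5+9.5 = 15.3
Cheapest is Varne - Ulver - Eskin - Fenn at 15.3 km.

15.3 km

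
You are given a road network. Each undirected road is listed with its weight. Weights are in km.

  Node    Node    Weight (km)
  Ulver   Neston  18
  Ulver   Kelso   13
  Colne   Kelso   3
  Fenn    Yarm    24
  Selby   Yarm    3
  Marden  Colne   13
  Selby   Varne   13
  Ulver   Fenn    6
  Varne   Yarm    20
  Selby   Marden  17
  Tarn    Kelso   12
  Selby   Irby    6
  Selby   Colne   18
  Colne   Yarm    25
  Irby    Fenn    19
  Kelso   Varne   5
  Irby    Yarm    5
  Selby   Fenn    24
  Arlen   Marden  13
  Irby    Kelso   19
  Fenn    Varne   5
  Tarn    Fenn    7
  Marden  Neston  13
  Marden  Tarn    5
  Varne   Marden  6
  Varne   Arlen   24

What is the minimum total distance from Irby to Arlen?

36 km

Candidate routes:
Irby–Selby–Varne–Marden–Arlen: 6+13+6+13 = 38
Irby–Yarm–Selby–Marden–Arlen: 5+3+17+13 = 38
Irby–Yarm–Selby–Varne–Marden–Arlen: 5+3+13+6+13 = 40
Irby–Selby–Marden–Arlen: 6+17+13 = 36
Cheapest is Irby–Selby–Marden–Arlen at 36 km.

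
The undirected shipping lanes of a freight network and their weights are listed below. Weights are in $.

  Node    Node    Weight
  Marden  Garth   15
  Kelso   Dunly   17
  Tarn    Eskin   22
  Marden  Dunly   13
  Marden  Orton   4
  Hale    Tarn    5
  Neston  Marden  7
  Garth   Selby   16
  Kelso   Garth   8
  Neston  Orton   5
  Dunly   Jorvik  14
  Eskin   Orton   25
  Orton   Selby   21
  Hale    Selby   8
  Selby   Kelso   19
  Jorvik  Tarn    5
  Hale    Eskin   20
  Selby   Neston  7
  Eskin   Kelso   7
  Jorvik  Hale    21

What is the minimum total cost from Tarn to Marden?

Settle nodes by increasing distance from Tarn:
Tarn: 0
Jorvik: 5  (via Tarn)
Hale: 5  (via Tarn)
Selby: 13  (via Hale)
Dunly: 19  (via Jorvik)
Neston: 20  (via Selby)
Eskin: 22  (via Tarn)
Orton: 25  (via Neston)
Marden: 27  (via Neston)
Shortest route: Tarn → Hale → Selby → Neston → Marden = $27.

$27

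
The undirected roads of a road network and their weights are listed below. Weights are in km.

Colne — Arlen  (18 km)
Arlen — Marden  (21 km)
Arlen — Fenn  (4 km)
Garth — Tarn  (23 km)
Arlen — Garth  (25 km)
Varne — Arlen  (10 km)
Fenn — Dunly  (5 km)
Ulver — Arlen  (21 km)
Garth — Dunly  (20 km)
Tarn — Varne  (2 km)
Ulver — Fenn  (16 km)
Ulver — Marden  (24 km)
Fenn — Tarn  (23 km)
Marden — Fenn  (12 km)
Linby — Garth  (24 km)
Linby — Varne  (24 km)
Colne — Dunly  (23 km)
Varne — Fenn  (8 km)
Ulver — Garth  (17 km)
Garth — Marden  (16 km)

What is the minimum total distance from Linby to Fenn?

Running Dijkstra from Linby:
Linby: 0
Garth: 24  (via Linby)
Varne: 24  (via Linby)
Tarn: 26  (via Varne)
Fenn: 32  (via Varne)
Shortest route: Linby → Varne → Fenn = 32 km.

32 km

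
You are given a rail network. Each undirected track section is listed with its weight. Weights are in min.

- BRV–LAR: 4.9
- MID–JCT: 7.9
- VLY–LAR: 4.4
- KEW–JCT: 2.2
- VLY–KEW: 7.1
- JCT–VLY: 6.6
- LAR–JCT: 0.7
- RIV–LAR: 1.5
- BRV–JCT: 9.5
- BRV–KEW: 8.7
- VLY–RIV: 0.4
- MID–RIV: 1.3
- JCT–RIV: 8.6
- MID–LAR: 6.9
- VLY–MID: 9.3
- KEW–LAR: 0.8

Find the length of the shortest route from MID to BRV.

Candidate routes:
MID → RIV → VLY → LAR → BRV: 1.3+0.4+4.4+4.9 = 11
MID → RIV → LAR → BRV: 1.3+1.5+4.9 = 7.7
The minimum is 7.7 min via MID → RIV → LAR → BRV.

7.7 min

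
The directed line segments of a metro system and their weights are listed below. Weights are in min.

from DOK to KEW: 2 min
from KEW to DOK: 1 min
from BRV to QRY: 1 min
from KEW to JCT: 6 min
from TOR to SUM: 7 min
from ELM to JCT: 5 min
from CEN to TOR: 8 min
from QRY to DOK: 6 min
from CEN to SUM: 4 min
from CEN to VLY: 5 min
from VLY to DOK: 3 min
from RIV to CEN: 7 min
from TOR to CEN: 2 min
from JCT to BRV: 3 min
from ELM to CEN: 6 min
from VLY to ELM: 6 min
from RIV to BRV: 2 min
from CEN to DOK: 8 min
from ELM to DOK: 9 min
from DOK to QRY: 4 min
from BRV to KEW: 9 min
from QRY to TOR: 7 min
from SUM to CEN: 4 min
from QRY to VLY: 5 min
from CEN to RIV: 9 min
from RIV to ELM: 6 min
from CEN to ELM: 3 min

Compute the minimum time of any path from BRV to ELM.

12 min

Settle nodes by increasing distance from BRV:
BRV: 0
QRY: 1  (via BRV)
VLY: 6  (via QRY)
DOK: 7  (via QRY)
TOR: 8  (via QRY)
KEW: 9  (via BRV)
CEN: 10  (via TOR)
ELM: 12  (via VLY)
Shortest route: BRV → QRY → VLY → ELM = 12 min.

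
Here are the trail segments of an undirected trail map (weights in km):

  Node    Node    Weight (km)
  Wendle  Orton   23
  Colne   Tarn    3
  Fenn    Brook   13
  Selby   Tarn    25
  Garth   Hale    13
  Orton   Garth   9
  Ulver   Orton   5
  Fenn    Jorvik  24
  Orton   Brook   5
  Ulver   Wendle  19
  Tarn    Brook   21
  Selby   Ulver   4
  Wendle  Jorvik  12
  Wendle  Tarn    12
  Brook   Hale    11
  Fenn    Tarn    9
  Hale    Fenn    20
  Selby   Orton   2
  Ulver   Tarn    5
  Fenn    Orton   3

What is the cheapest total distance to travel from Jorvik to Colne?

27 km

Settle nodes by increasing distance from Jorvik:
Jorvik: 0
Wendle: 12  (via Jorvik)
Tarn: 24  (via Wendle)
Fenn: 24  (via Jorvik)
Orton: 27  (via Fenn)
Colne: 27  (via Tarn)
Shortest route: Jorvik–Wendle–Tarn–Colne = 27 km.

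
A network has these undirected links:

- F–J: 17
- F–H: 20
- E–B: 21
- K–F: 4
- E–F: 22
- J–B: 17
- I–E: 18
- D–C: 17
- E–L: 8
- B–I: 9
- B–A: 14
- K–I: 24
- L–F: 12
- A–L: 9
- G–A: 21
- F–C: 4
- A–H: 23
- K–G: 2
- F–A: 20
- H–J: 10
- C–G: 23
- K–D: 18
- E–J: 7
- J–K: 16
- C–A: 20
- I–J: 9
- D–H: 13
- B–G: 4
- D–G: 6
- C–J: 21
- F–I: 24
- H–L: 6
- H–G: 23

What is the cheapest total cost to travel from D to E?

Candidate routes:
D–H–J–E: 13+10+7 = 30
D–H–L–E: 13+6+8 = 27
Cheapest is D–H–L–E at 27.

27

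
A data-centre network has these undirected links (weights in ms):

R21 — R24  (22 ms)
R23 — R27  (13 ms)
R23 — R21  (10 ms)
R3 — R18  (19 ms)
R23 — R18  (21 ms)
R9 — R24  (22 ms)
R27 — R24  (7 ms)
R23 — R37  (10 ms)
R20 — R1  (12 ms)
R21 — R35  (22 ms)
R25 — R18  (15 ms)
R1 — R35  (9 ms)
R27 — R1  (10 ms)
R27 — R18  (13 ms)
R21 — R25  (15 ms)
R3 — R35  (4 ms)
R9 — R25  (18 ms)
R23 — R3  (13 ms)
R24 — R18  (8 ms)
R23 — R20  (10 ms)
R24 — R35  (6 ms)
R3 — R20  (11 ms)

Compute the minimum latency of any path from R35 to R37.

Compare a few routes:
R35 → R24 → R27 → R23 → R37: 6+7+13+10 = 36
R35 → R3 → R20 → R23 → R37: 4+11+10+10 = 35
R35 → R3 → R23 → R37: 4+13+10 = 27
R35 → R1 → R20 → R23 → R37: 9+12+10+10 = 41
Cheapest is R35 → R3 → R23 → R37 at 27 ms.

27 ms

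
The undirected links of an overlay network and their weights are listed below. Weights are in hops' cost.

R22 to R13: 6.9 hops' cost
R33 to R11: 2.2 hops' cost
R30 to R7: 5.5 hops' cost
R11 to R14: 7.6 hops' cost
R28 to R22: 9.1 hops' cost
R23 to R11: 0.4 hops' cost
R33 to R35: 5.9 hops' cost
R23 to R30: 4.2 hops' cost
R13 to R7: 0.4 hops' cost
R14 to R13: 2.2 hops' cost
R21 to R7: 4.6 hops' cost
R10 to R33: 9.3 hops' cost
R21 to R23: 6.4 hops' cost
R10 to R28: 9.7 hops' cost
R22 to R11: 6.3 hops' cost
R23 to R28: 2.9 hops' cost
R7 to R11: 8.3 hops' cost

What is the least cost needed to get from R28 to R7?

11.6 hops' cost

Compare a few routes:
R28–R23–R11–R7: 2.9+0.4+8.3 = 11.6
R28–R23–R30–R7: 2.9+4.2+5.5 = 12.6
R28–R23–R11–R14–R13–R7: 2.9+0.4+7.6+2.2+0.4 = 13.5
The minimum is 11.6 hops' cost via R28–R23–R11–R7.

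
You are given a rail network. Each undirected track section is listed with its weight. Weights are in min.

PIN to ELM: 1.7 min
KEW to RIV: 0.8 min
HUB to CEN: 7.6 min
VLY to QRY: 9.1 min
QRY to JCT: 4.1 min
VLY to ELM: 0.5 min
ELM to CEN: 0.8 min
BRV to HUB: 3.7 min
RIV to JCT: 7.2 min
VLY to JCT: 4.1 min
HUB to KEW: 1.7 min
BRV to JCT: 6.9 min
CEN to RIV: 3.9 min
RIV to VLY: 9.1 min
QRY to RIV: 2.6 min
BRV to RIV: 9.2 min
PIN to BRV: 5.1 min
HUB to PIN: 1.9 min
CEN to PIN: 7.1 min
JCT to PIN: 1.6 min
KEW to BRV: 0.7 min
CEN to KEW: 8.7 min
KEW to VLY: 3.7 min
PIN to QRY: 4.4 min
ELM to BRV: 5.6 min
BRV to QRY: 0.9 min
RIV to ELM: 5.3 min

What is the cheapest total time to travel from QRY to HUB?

Compare a few routes:
QRY - BRV - KEW - HUB: 0.9+0.7+1.7 = 3.3
QRY - RIV - KEW - HUB: 2.6+0.8+1.7 = 5.1
QRY - BRV - HUB: 0.9+3.7 = 4.6
The minimum is 3.3 min via QRY - BRV - KEW - HUB.

3.3 min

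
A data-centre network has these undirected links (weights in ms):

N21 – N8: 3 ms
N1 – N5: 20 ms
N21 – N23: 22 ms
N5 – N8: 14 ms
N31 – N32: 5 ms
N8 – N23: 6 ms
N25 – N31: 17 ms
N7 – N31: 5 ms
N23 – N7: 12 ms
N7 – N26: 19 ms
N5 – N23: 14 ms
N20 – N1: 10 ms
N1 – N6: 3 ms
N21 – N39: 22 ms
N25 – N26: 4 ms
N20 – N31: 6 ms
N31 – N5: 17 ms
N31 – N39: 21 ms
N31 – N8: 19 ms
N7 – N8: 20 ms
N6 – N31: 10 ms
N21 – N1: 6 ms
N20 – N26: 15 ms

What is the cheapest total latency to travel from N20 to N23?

23 ms

Shortest distances from N20:
N20: 0
N31: 6  (via N20)
N1: 10  (via N20)
N32: 11  (via N31)
N7: 11  (via N31)
N6: 13  (via N1)
N26: 15  (via N20)
N21: 16  (via N1)
N25: 19  (via N26)
N8: 19  (via N21)
N23: 23  (via N7)
Shortest route: N20 → N31 → N7 → N23 = 23 ms.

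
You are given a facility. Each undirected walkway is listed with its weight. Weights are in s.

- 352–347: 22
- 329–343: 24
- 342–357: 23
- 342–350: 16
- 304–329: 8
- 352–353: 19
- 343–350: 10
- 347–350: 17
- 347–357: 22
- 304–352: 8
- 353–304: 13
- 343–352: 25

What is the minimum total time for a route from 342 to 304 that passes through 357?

Best 342 to 357: 342 → 357 costing 23
Shortest 357→304: 357 → 347 → 352 → 304 = 52
Total via 357: 23 + 52 = 75 s.

75 s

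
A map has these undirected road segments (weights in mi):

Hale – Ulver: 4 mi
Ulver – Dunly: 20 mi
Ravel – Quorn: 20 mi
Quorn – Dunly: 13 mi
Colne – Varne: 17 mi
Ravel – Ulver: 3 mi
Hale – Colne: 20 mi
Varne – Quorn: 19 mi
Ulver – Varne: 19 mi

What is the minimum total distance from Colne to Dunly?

44 mi

Settle nodes by increasing distance from Colne:
Colne: 0
Varne: 17  (via Colne)
Hale: 20  (via Colne)
Ulver: 24  (via Hale)
Ravel: 27  (via Ulver)
Quorn: 36  (via Varne)
Dunly: 44  (via Ulver)
Shortest route: Colne → Hale → Ulver → Dunly = 44 mi.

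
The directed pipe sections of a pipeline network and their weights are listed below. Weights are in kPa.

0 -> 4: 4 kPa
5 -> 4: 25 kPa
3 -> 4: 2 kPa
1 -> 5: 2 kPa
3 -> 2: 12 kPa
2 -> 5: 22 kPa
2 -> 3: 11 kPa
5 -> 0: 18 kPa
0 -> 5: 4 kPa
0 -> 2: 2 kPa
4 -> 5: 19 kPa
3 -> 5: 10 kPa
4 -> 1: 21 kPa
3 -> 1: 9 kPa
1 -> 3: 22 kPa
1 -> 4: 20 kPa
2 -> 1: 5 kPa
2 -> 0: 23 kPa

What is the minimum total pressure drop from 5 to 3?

Candidate routes:
5–4–1–3: 25+21+22 = 68
5–0–2–3: 18+2+11 = 31
5–0–2–1–3: 18+2+5+22 = 47
5–0–4–1–3: 18+4+21+22 = 65
Cheapest is 5–0–2–3 at 31 kPa.

31 kPa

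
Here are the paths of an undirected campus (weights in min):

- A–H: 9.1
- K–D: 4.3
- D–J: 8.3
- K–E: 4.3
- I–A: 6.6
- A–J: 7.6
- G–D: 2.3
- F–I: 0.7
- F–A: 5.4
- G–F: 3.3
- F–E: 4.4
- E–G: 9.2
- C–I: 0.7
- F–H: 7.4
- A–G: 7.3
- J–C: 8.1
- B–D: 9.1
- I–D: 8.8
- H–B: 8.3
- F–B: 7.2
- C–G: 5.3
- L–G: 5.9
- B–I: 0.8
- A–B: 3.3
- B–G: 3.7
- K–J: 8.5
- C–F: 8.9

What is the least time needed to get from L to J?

16.5 min

Shortest distances from L:
L: 0
G: 5.9  (via L)
D: 8.2  (via G)
F: 9.2  (via G)
B: 9.6  (via G)
I: 9.9  (via F)
C: 10.6  (via I)
K: 12.5  (via D)
A: 12.9  (via B)
E: 13.6  (via F)
J: 16.5  (via D)
Shortest route: L–G–D–J = 16.5 min.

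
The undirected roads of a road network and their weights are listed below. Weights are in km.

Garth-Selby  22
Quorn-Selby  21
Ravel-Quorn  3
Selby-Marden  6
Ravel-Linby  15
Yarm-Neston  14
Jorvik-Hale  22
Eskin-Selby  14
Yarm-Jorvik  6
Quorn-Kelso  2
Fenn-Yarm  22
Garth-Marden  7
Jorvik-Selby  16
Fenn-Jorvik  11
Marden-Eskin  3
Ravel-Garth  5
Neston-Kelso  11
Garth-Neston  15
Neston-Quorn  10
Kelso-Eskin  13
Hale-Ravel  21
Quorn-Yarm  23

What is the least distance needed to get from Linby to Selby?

Candidate routes:
Linby → Ravel → Quorn → Selby: 15+3+21 = 39
Linby → Ravel → Garth → Marden → Selby: 15+5+7+6 = 33
Linby → Ravel → Garth → Selby: 15+5+22 = 42
Cheapest is Linby → Ravel → Garth → Marden → Selby at 33 km.

33 km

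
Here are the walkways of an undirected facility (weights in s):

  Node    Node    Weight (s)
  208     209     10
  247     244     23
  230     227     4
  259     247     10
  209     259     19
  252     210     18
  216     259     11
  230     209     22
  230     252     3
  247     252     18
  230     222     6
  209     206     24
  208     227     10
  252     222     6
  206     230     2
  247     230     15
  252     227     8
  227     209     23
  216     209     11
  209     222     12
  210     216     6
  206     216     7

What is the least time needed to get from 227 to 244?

42 s

Settle nodes by increasing distance from 227:
227: 0
230: 4  (via 227)
206: 6  (via 230)
252: 7  (via 230)
222: 10  (via 230)
208: 10  (via 227)
216: 13  (via 206)
210: 19  (via 216)
247: 19  (via 230)
209: 20  (via 208)
259: 24  (via 216)
244: 42  (via 247)
Shortest route: 227 → 230 → 247 → 244 = 42 s.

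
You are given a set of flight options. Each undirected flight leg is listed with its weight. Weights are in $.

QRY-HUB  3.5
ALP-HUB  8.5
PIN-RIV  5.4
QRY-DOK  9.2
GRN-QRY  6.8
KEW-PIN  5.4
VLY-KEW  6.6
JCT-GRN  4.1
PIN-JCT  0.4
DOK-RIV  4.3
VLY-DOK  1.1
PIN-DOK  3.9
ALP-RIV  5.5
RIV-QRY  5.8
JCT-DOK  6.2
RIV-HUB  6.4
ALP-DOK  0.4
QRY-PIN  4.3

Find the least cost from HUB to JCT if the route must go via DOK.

$13.2

Best HUB to DOK: HUB → ALP → DOK costing 8.9
Shortest DOK→JCT: DOK → PIN → JCT = 4.3
Total via DOK: 8.9 + 4.3 = $13.2.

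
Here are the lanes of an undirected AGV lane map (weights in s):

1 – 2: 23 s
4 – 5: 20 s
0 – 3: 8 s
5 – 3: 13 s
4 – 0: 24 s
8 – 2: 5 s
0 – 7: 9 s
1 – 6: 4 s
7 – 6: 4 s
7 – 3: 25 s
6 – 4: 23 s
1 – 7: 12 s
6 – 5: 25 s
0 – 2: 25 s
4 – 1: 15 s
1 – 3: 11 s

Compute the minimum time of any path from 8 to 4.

43 s

Settle nodes by increasing distance from 8:
8: 0
2: 5  (via 8)
1: 28  (via 2)
0: 30  (via 2)
6: 32  (via 1)
7: 36  (via 6)
3: 38  (via 0)
4: 43  (via 1)
Shortest route: 8 → 2 → 1 → 4 = 43 s.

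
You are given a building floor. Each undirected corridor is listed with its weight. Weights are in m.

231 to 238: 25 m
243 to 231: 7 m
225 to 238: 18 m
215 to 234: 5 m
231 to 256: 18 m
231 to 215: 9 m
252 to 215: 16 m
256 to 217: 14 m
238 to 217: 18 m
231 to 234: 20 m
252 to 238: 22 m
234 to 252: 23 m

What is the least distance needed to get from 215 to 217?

41 m

Compare a few routes:
215–252–238–217: 16+22+18 = 56
215–231–256–217: 9+18+14 = 41
215–231–238–217: 9+25+18 = 52
The minimum is 41 m via 215–231–256–217.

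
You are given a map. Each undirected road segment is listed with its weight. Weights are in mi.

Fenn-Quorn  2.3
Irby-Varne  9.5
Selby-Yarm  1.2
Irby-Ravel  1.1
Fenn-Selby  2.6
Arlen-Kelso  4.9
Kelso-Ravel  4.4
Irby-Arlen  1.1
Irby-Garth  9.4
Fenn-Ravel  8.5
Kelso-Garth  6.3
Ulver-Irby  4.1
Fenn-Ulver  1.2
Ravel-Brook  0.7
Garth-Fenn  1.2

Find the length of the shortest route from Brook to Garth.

Settle nodes by increasing distance from Brook:
Brook: 0
Ravel: 0.7  (via Brook)
Irby: 1.8  (via Ravel)
Arlen: 2.9  (via Irby)
Kelso: 5.1  (via Ravel)
Ulver: 5.9  (via Irby)
Fenn: 7.1  (via Ulver)
Garth: 8.3  (via Fenn)
Shortest route: Brook → Ravel → Irby → Ulver → Fenn → Garth = 8.3 mi.

8.3 mi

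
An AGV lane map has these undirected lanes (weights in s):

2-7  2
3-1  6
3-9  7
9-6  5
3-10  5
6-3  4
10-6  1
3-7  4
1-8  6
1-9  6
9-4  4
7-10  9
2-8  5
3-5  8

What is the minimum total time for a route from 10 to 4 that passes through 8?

Shortest 10→8: 10–7–2–8 = 16
Shortest 8→4: 8–1–9–4 = 16
Total via 8: 16 + 16 = 32 s.

32 s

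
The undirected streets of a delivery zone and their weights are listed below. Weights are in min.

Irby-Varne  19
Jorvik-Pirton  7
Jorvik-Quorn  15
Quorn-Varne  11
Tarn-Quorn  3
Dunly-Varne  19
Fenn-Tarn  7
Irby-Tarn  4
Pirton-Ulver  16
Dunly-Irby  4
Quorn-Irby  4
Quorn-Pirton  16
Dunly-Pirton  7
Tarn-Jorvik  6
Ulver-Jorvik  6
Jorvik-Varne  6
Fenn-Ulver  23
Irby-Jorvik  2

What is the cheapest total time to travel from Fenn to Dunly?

15 min

Compare a few routes:
Fenn–Tarn–Irby–Dunly: 7+4+4 = 15
Fenn–Tarn–Quorn–Irby–Dunly: 7+3+4+4 = 18
Fenn–Tarn–Jorvik–Irby–Dunly: 7+6+2+4 = 19
The minimum is 15 min via Fenn–Tarn–Irby–Dunly.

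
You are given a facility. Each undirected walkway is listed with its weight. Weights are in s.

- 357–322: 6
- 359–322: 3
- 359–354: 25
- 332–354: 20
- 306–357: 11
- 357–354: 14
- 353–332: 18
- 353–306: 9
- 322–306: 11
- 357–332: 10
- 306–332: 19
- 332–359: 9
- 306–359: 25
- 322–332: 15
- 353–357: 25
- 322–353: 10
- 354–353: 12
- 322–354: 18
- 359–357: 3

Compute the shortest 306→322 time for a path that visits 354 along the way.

Best 306 to 354: 306–353–354 costing 21
Best 354 to 322: 354–322 costing 18
Total via 354: 21 + 18 = 39 s.

39 s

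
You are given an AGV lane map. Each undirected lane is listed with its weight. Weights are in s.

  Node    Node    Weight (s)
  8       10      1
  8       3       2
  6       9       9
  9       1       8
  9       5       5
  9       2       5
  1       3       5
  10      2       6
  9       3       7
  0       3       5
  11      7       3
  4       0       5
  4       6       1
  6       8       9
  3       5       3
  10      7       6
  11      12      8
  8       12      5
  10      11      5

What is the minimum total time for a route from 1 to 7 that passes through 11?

16 s

Best 1 to 11: 1 → 3 → 8 → 10 → 11 costing 13
Shortest 11→7: 11 → 7 = 3
Total via 11: 13 + 3 = 16 s.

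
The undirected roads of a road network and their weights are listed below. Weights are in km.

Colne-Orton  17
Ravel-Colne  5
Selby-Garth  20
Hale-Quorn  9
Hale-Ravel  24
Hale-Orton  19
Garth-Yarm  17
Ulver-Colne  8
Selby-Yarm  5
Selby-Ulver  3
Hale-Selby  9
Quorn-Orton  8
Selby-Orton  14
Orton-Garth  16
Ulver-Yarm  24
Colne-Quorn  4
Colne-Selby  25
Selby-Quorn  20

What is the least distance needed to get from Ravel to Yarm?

Enumerating some paths:
Ravel → Colne → Ulver → Selby → Yarm: 5+8+3+5 = 21
Ravel → Colne → Quorn → Hale → Selby → Yarm: 5+4+9+9+5 = 32
Ravel → Colne → Quorn → Selby → Yarm: 5+4+20+5 = 34
The minimum is 21 km via Ravel → Colne → Ulver → Selby → Yarm.

21 km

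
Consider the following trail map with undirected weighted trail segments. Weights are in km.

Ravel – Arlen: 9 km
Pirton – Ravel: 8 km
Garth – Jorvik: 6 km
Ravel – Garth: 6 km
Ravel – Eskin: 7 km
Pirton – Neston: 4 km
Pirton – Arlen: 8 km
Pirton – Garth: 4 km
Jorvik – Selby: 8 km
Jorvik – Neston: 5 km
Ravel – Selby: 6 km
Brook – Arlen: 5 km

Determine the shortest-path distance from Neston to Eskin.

19 km

Enumerating some paths:
Neston - Pirton - Garth - Ravel - Eskin: 4+4+6+7 = 21
Neston - Pirton - Ravel - Eskin: 4+8+7 = 19
Neston - Jorvik - Garth - Ravel - Eskin: 5+6+6+7 = 24
Neston - Jorvik - Selby - Ravel - Eskin: 5+8+6+7 = 26
Cheapest is Neston - Pirton - Ravel - Eskin at 19 km.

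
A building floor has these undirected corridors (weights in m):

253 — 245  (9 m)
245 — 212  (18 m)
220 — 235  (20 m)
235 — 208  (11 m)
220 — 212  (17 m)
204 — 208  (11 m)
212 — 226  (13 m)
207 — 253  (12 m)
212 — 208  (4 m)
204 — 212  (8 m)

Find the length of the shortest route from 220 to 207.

Candidate routes:
220–212–245–253–207: 17+18+9+12 = 56
220–235–208–204–212–245–253–207: 20+11+11+8+18+9+12 = 89
220–235–208–212–245–253–207: 20+11+4+18+9+12 = 74
The minimum is 56 m via 220–212–245–253–207.

56 m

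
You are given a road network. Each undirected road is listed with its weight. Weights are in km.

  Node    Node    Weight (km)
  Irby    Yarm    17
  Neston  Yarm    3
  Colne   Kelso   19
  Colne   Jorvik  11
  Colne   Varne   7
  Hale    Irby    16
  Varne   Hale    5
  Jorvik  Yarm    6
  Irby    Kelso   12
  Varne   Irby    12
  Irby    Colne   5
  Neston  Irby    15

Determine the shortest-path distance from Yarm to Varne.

Candidate routes:
Yarm → Jorvik → Colne → Varne: 6+11+7 = 24
Yarm → Irby → Colne → Varne: 17+5+7 = 29
The minimum is 24 km via Yarm → Jorvik → Colne → Varne.

24 km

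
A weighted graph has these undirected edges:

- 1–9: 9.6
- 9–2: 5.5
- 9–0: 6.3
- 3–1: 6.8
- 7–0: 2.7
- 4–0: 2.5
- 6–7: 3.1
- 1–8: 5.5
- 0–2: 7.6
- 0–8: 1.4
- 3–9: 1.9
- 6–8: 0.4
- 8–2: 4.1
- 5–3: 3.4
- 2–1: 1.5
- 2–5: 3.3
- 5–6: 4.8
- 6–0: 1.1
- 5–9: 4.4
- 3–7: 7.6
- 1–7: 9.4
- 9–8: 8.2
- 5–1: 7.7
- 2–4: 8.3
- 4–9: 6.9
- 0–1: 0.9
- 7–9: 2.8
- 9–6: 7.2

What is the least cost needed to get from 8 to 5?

5.2

Running Dijkstra from 8:
8: 0
6: 0.4  (via 8)
0: 1.4  (via 8)
1: 2.3  (via 0)
7: 3.5  (via 6)
2: 3.8  (via 1)
4: 3.9  (via 0)
5: 5.2  (via 6)
Shortest route: 8–6–5 = 5.2.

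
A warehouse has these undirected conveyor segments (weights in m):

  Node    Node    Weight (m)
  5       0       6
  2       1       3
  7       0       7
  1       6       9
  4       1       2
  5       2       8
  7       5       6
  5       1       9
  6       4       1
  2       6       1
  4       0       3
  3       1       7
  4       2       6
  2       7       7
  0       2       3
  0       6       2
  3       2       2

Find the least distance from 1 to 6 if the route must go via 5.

17 m

Best 1 to 5: 1 → 5 costing 9
Best 5 to 6: 5 → 0 → 6 costing 8
Total via 5: 9 + 8 = 17 m.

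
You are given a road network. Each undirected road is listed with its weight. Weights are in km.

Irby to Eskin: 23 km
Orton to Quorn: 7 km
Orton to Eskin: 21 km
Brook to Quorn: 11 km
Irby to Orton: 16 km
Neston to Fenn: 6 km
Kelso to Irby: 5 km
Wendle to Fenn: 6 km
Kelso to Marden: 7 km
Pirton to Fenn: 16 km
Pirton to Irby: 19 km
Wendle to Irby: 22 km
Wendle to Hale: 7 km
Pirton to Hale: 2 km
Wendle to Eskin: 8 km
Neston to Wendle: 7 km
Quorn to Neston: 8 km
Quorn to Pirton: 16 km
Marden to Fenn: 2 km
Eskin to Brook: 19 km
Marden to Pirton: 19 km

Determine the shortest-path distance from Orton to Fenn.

21 km

Running Dijkstra from Orton:
Orton: 0
Quorn: 7  (via Orton)
Neston: 15  (via Quorn)
Irby: 16  (via Orton)
Brook: 18  (via Quorn)
Kelso: 21  (via Irby)
Eskin: 21  (via Orton)
Fenn: 21  (via Neston)
Shortest route: Orton–Quorn–Neston–Fenn = 21 km.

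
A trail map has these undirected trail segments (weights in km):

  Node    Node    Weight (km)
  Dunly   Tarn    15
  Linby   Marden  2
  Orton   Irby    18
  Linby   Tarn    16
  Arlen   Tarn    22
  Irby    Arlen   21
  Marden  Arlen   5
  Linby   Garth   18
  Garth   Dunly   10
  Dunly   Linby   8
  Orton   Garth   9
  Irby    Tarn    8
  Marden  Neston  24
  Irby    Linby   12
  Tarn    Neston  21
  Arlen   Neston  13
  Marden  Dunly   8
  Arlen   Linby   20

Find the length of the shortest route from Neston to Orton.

Candidate routes:
Neston → Arlen → Marden → Dunly → Garth → Orton: 13+5+8+10+9 = 45
Neston → Arlen → Marden → Linby → Garth → Orton: 13+5+2+18+9 = 47
Cheapest is Neston → Arlen → Marden → Dunly → Garth → Orton at 45 km.

45 km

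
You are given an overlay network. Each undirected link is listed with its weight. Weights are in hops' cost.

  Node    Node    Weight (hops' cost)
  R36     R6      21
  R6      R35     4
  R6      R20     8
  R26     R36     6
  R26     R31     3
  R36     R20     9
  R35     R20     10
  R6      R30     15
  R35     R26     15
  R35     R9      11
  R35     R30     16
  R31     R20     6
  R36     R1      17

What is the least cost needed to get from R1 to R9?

47 hops' cost

Enumerating some paths:
R1–R36–R26–R35–R9: 17+6+15+11 = 49
R1–R36–R20–R6–R35–R9: 17+9+8+4+11 = 49
R1–R36–R20–R35–R9: 17+9+10+11 = 47
R1–R36–R6–R35–R9: 17+21+4+11 = 53
The minimum is 47 hops' cost via R1–R36–R20–R35–R9.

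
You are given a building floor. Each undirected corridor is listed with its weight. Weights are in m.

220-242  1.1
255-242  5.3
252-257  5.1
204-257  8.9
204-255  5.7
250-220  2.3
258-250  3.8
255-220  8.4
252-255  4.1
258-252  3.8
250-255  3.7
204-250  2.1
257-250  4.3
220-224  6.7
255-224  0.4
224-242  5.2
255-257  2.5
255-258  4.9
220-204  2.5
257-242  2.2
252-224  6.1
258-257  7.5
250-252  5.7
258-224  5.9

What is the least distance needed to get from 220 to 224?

6.2 m

Shortest distances from 220:
220: 0
242: 1.1  (via 220)
250: 2.3  (via 220)
204: 2.5  (via 220)
257: 3.3  (via 242)
255: 5.8  (via 257)
258: 6.1  (via 250)
224: 6.2  (via 255)
Shortest route: 220–242–257–255–224 = 6.2 m.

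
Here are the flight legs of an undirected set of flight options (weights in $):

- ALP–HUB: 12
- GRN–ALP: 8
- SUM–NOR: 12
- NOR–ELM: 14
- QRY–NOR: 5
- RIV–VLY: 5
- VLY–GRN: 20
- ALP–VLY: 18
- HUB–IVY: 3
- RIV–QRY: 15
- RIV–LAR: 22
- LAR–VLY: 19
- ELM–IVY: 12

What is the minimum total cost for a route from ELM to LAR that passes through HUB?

Shortest ELM→HUB: ELM–IVY–HUB = 15
Best HUB to LAR: HUB–ALP–VLY–LAR costing 49
Total via HUB: 15 + 49 = $64.

$64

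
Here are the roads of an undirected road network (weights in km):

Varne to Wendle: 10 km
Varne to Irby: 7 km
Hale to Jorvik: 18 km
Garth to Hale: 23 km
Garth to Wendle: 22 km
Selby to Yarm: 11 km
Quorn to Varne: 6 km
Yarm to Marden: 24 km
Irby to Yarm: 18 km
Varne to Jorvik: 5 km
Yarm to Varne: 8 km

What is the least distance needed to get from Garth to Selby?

Shortest distances from Garth:
Garth: 0
Wendle: 22  (via Garth)
Hale: 23  (via Garth)
Varne: 32  (via Wendle)
Jorvik: 37  (via Varne)
Quorn: 38  (via Varne)
Irby: 39  (via Varne)
Yarm: 40  (via Varne)
Selby: 51  (via Yarm)
Shortest route: Garth → Wendle → Varne → Yarm → Selby = 51 km.

51 km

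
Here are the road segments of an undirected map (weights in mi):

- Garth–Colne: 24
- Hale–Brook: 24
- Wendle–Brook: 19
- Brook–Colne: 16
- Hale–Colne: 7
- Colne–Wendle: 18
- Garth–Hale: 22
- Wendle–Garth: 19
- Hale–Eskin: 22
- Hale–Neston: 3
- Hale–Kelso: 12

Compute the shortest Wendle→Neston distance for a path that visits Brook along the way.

45 mi

Best Wendle to Brook: Wendle → Brook costing 19
Best Brook to Neston: Brook → Colne → Hale → Neston costing 26
Total via Brook: 19 + 26 = 45 mi.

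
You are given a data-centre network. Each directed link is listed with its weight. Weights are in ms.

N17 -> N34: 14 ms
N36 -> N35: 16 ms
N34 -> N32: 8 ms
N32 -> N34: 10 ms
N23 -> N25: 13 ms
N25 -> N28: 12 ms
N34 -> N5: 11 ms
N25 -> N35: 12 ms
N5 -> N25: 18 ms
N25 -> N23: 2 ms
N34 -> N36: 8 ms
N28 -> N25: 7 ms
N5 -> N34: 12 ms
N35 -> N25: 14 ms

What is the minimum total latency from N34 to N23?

Candidate routes:
N34–N5–N25–N23: 11+18+2 = 31
N34–N36–N35–N25–N23: 8+16+14+2 = 40
The minimum is 31 ms via N34–N5–N25–N23.

31 ms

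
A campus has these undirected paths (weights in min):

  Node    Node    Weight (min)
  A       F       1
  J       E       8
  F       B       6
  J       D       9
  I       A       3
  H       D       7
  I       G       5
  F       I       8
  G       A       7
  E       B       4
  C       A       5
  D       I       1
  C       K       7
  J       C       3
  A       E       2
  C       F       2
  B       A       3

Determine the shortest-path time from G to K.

Settle nodes by increasing distance from G:
G: 0
I: 5  (via G)
D: 6  (via I)
A: 7  (via G)
F: 8  (via A)
E: 9  (via A)
B: 10  (via A)
C: 10  (via F)
H: 13  (via D)
J: 13  (via C)
K: 17  (via C)
Shortest route: G–A–F–C–K = 17 min.

17 min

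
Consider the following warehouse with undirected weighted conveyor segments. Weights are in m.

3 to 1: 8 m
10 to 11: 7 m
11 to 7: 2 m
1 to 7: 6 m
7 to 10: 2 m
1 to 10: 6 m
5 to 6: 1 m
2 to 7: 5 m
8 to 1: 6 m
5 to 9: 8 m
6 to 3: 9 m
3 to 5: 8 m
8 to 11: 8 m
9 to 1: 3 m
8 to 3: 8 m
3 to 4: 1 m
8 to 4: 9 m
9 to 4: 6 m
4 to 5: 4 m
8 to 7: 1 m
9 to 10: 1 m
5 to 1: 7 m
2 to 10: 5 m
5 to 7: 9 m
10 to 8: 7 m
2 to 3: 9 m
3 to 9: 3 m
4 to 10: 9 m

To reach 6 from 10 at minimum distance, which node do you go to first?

Candidate routes:
10 - 9 - 1 - 5 - 6: 1+3+7+1 = 12
10 - 9 - 4 - 5 - 6: 1+6+4+1 = 12
10 - 9 - 5 - 6: 1+8+1 = 10
10 - 7 - 5 - 6: 2+9+1 = 12
The minimum is 10 m via 10 - 9 - 5 - 6.
So from 10 the first move is to 9.

9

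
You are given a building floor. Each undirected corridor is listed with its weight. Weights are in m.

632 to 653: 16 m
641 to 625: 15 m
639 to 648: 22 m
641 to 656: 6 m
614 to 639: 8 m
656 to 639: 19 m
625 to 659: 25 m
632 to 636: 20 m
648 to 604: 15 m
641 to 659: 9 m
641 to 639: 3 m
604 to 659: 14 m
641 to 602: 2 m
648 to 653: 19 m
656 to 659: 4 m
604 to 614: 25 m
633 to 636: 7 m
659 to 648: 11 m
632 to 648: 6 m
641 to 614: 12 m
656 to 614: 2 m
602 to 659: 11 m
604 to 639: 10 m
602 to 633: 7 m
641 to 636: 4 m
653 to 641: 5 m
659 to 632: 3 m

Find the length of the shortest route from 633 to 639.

12 m

Settle nodes by increasing distance from 633:
633: 0
636: 7  (via 633)
602: 7  (via 633)
641: 9  (via 602)
639: 12  (via 641)
Shortest route: 633–602–641–639 = 12 m.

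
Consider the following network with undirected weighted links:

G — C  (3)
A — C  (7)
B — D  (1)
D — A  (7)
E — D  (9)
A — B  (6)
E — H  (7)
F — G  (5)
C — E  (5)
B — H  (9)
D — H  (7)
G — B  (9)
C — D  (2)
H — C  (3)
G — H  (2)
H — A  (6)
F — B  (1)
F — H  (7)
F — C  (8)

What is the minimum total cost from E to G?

8

Running Dijkstra from E:
E: 0
C: 5  (via E)
D: 7  (via C)
H: 7  (via E)
B: 8  (via D)
G: 8  (via C)
Shortest route: E–C–G = 8.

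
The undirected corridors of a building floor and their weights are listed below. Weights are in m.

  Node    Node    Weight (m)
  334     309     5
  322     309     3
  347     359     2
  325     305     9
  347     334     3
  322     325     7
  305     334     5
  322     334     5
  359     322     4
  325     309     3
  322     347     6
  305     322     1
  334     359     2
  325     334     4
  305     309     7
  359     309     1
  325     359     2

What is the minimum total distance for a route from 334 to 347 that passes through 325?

8 m

Best 334 to 325: 334 → 325 costing 4
Shortest 325→347: 325 → 359 → 347 = 4
Total via 325: 4 + 4 = 8 m.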